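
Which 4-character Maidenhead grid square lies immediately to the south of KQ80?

Latitude square 0; −1 → -1, wraps to 9, carry into field.
Latitude field Q = 16; −1 → 15 = P.
The longitude characters are unchanged.

KP89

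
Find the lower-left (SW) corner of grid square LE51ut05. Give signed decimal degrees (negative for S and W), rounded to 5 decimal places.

-48.18750, 51.66667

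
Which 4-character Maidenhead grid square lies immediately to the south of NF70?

Latitude square 0; −1 → -1, wraps to 9, carry into field.
Latitude field F = 5; −1 → 4 = E.
The longitude characters are unchanged.

NE79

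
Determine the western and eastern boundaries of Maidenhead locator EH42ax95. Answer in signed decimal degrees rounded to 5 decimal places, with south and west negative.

-91.92500, -91.91667

Field E=4, H=7: +4·20° lon, +7·10° lat → SW at lon -100°, lat -20°.
Square 4, 2: +4·2° lon, +2·1° lat → SW at lon -92°, lat -18°.
Subsquare a=0, x=23: +0·0.0833333° lon, +23·0.0416667° lat → SW at lon -92°, lat -17.0417°.
Extended square 9, 5: +9·0.00833333° lon, +5·0.00416667° lat → SW at lon -91.925°, lat -17.0208°.
Cell spans 0.00833333° lon × 0.00416667° lat.
west -91.92500, east -91.91667.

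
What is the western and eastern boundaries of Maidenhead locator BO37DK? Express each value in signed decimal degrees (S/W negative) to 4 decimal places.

Field B=1, O=14: +1·20° lon, +14·10° lat → SW at lon -160°, lat 50°.
Square 3, 7: +3·2° lon, +7·1° lat → SW at lon -154°, lat 57°.
Subsquare d=3, k=10: +3·0.0833333° lon, +10·0.0416667° lat → SW at lon -153.75°, lat 57.4167°.
Cell spans 0.0833333° lon × 0.0416667° lat.
west -153.7500, east -153.6667.

-153.7500, -153.6667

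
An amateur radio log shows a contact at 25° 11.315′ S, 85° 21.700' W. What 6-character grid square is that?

Add 180° to longitude and 90° to latitude: 94.6383, 64.8114.
Field: 94.6383/20 → 4 → E, 64.8114/10 → 6 → G; chars EG.
Square: 14.6383/2 → 7, 4.8114/1 → 4; chars 74.
Subsquare: 0.6383/0.0833333 → 7 → h, 0.8114/0.0416667 → 19 → t; chars ht.

EG74ht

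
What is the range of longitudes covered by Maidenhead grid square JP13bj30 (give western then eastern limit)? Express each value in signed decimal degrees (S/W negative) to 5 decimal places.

2.10833, 2.11667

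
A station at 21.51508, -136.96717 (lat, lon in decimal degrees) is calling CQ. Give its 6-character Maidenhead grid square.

Shift to the Maidenhead origin (180°W, 90°S): lon 43.0328, lat 111.5151.
Field: lon ⌊43.0328/20⌋ = 2 → C; lat ⌊111.5151/10⌋ = 11 → L.
Square: lon ⌊3.0328/2⌋ = 1; lat ⌊1.5151/1⌋ = 1.
Subsquare: lon ⌊1.0328/0.0833333⌋ = 12 → m; lat ⌊0.5151/0.0416667⌋ = 12 → m.

CL11mm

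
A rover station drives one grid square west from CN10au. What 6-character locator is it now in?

CN00xu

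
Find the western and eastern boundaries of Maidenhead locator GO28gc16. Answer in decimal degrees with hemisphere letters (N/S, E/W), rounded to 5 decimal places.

55.49167° W, 55.48333° W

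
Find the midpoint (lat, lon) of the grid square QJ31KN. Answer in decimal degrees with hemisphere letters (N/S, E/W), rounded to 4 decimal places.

1.5625° N, 146.8750° E

Field Q=16, J=9: +16·20° lon, +9·10° lat → SW at lon 140°, lat 0°.
Square 3, 1: +3·2° lon, +1·1° lat → SW at lon 146°, lat 1°.
Subsquare k=10, n=13: +10·0.0833333° lon, +13·0.0416667° lat → SW at lon 146.833°, lat 1.54167°.
Cell spans 0.0833333° lon × 0.0416667° lat. Centre is SW corner plus half of each.
latitude 1.5625° N, longitude 146.8750° E.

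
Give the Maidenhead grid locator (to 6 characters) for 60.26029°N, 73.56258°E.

MP60sg

Offset from 180°W / 90°S: lon 253.5626°, lat 150.2603°.
Field: lon ⌊253.5626/20⌋ = 12 → M; lat ⌊150.2603/10⌋ = 15 → P.
Square: lon ⌊13.5626/2⌋ = 6; lat ⌊0.2603/1⌋ = 0.
Subsquare: lon ⌊1.5626/0.0833333⌋ = 18 → s; lat ⌊0.2603/0.0416667⌋ = 6 → g.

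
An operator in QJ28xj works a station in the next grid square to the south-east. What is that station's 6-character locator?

Longitude subsquare x = 23; +1 → 24, wraps to 0 = a, carry into square.
Longitude square 2; +1 → 3.
Latitude subsquare j = 9; −1 → 8 = i.

QJ38ai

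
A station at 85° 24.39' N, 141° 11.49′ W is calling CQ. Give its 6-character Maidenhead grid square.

Shift to the Maidenhead origin (180°W, 90°S): lon 38.8085, lat 175.4065.
Field: 38.8085/20 → 1 → B, 175.4065/10 → 17 → R; chars BR.
Square: 18.8085/2 → 9, 5.4065/1 → 5; chars 95.
Subsquare: 0.8085/0.0833333 → 9 → j, 0.4065/0.0416667 → 9 → j; chars jj.

BR95jj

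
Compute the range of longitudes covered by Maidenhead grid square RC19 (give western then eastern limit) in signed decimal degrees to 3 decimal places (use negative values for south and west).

Field R=17, C=2: +17·20° lon, +2·10° lat → SW at lon 160°, lat -70°.
Square 1, 9: +1·2° lon, +9·1° lat → SW at lon 162°, lat -61°.
Cell spans 2° lon × 1° lat.
west 162.000, east 164.000.

162.000, 164.000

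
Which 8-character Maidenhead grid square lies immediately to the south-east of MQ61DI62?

MQ61di71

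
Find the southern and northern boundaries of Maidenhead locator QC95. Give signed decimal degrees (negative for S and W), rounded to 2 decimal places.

Field Q=16, C=2: +16·20° lon, +2·10° lat → SW at lon 140°, lat -70°.
Square 9, 5: +9·2° lon, +5·1° lat → SW at lon 158°, lat -65°.
Cell spans 2° lon × 1° lat.
south -65.00, north -64.00.

-65.00, -64.00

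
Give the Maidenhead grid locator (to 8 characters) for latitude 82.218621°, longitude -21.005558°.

HR92lf92

Shift to the Maidenhead origin (180°W, 90°S): lon 158.99444, lat 172.21862.
Field (20°×10°, letters A–R): 158.99444/20 → 7 → H, 172.21862/10 → 17 → R; chars HR.
Square (2°×1°, digits 0–9): 18.99444/2 → 9, 2.21862/1 → 2; chars 92.
Subsquare (5′×2.5′, letters a–x): 0.99444/0.0833333 → 11 → l, 0.21862/0.0416667 → 5 → f; chars lf.
Extended square (30″×15″, digits 0–9): 0.07778/0.00833333 → 9, 0.01029/0.00416667 → 2; chars 92.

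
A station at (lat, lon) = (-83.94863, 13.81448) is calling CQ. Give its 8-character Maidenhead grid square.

Add 180° to longitude and 90° to latitude: 193.81448, 6.05137.
Field: lon ⌊193.81448/20⌋ = 9 → J; lat ⌊6.05137/10⌋ = 0 → A.
Square: lon ⌊13.81448/2⌋ = 6; lat ⌊6.05137/1⌋ = 6.
Subsquare: lon ⌊1.81448/0.0833333⌋ = 21 → v; lat ⌊0.05137/0.0416667⌋ = 1 → b.
Extended square: lon ⌊0.06448/0.00833333⌋ = 7; lat ⌊0.00970/0.00416667⌋ = 2.

JA66vb72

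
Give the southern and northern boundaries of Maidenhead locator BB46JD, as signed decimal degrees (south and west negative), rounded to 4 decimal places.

-73.8750, -73.8333

Field B=1, B=1: +1·20° lon, +1·10° lat → SW at lon -160°, lat -80°.
Square 4, 6: +4·2° lon, +6·1° lat → SW at lon -152°, lat -74°.
Subsquare j=9, d=3: +9·0.0833333° lon, +3·0.0416667° lat → SW at lon -151.25°, lat -73.875°.
Cell spans 0.0833333° lon × 0.0416667° lat.
south -73.8750, north -73.8333.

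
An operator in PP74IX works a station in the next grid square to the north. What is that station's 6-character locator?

PP75ia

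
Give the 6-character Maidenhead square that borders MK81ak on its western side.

MK71xk

Longitude subsquare a = 0; −1 → -1, wraps to 23 = x, carry into square.
Longitude square 8; −1 → 7.
The latitude characters are unchanged.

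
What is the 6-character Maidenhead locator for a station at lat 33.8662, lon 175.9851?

Add 180° to longitude and 90° to latitude: 355.9851, 123.8662.
Field (20°×10°, letters A–R): 355.9851/20 → 17 → R, 123.8662/10 → 12 → M; chars RM.
Square (2°×1°, digits 0–9): 15.9851/2 → 7, 3.8662/1 → 3; chars 73.
Subsquare (5′×2.5′, letters a–x): 1.9851/0.0833333 → 23 → x, 0.8662/0.0416667 → 20 → u; chars xu.

RM73xu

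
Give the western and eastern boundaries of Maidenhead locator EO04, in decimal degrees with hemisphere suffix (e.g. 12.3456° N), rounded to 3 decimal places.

Field E=4, O=14: +4·20° lon, +14·10° lat → SW at lon -100°, lat 50°.
Square 0, 4: +0·2° lon, +4·1° lat → SW at lon -100°, lat 54°.
Cell spans 2° lon × 1° lat.
west 100.000° W, east 98.000° W.

100.000° W, 98.000° W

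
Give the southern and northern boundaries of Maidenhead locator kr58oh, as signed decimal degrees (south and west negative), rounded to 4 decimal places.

88.2917, 88.3333

Field K=10, R=17: +10·20° lon, +17·10° lat → SW at lon 20°, lat 80°.
Square 5, 8: +5·2° lon, +8·1° lat → SW at lon 30°, lat 88°.
Subsquare o=14, h=7: +14·0.0833333° lon, +7·0.0416667° lat → SW at lon 31.1667°, lat 88.2917°.
Cell spans 0.0833333° lon × 0.0416667° lat.
south 88.2917, north 88.3333.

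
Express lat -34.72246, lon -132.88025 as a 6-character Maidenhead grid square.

Add 180° to longitude and 90° to latitude: 47.1198, 55.2775.
Field: lon ⌊47.1198/20⌋ = 2 → C; lat ⌊55.2775/10⌋ = 5 → F.
Square: lon ⌊7.1198/2⌋ = 3; lat ⌊5.2775/1⌋ = 5.
Subsquare: lon ⌊1.1198/0.0833333⌋ = 13 → n; lat ⌊0.2775/0.0416667⌋ = 6 → g.

CF35ng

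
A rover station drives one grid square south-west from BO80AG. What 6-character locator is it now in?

Longitude subsquare a = 0; −1 → -1, wraps to 23 = x, carry into square.
Longitude square 8; −1 → 7.
Latitude subsquare g = 6; −1 → 5 = f.

BO70xf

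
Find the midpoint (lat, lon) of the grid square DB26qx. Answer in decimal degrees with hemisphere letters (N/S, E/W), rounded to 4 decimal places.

73.0208° S, 114.6250° W

Field D=3, B=1: +3·20° lon, +1·10° lat → SW at lon -120°, lat -80°.
Square 2, 6: +2·2° lon, +6·1° lat → SW at lon -116°, lat -74°.
Subsquare q=16, x=23: +16·0.0833333° lon, +23·0.0416667° lat → SW at lon -114.667°, lat -73.0417°.
Cell spans 0.0833333° lon × 0.0416667° lat. Centre is SW corner plus half of each.
latitude 73.0208° S, longitude 114.6250° W.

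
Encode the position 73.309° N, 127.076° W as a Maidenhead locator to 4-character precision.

CQ63

Offset from 180°W / 90°S: lon 52.92°, lat 163.31°.
Field (20°×10°, letters A–R): lon ⌊52.92/20⌋ = 2 → C; lat ⌊163.31/10⌋ = 16 → Q.
Square (2°×1°, digits 0–9): lon ⌊12.92/2⌋ = 6; lat ⌊3.31/1⌋ = 3.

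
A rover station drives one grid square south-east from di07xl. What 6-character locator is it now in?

Longitude subsquare x = 23; +1 → 24, wraps to 0 = a, carry into square.
Longitude square 0; +1 → 1.
Latitude subsquare l = 11; −1 → 10 = k.

DI17ak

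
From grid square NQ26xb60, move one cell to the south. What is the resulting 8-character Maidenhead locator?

NQ26xa69

Latitude extended square 0; −1 → -1, wraps to 9, carry into subsquare.
Latitude subsquare b = 1; −1 → 0 = a.
The longitude characters are unchanged.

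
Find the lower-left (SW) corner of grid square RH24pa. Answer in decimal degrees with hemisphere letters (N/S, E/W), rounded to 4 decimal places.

16.0000° S, 165.2500° E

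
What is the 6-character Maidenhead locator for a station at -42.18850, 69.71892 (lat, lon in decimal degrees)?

Add 180° to longitude and 90° to latitude: 249.7189, 47.8115.
Field: lon ⌊249.7189/20⌋ = 12 → M; lat ⌊47.8115/10⌋ = 4 → E.
Square: lon ⌊9.7189/2⌋ = 4; lat ⌊7.8115/1⌋ = 7.
Subsquare: lon ⌊1.7189/0.0833333⌋ = 20 → u; lat ⌊0.8115/0.0416667⌋ = 19 → t.

ME47ut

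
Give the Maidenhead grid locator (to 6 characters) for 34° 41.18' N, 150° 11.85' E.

QM54cq

Offset from 180°W / 90°S: lon 330.1975°, lat 124.6863°.
Field: lon ⌊330.1975/20⌋ = 16 → Q; lat ⌊124.6863/10⌋ = 12 → M.
Square: lon ⌊10.1975/2⌋ = 5; lat ⌊4.6863/1⌋ = 4.
Subsquare: lon ⌊0.1975/0.0833333⌋ = 2 → c; lat ⌊0.6863/0.0416667⌋ = 16 → q.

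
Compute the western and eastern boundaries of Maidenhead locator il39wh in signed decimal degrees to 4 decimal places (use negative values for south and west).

-12.1667, -12.0833

Field I=8, L=11: +8·20° lon, +11·10° lat → SW at lon -20°, lat 20°.
Square 3, 9: +3·2° lon, +9·1° lat → SW at lon -14°, lat 29°.
Subsquare w=22, h=7: +22·0.0833333° lon, +7·0.0416667° lat → SW at lon -12.1667°, lat 29.2917°.
Cell spans 0.0833333° lon × 0.0416667° lat.
west -12.1667, east -12.0833.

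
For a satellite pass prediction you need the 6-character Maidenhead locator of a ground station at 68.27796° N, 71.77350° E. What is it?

Offset from 180°W / 90°S: lon 251.7735°, lat 158.2780°.
Field: lon ⌊251.7735/20⌋ = 12 → M; lat ⌊158.2780/10⌋ = 15 → P.
Square: lon ⌊11.7735/2⌋ = 5; lat ⌊8.2780/1⌋ = 8.
Subsquare: lon ⌊1.7735/0.0833333⌋ = 21 → v; lat ⌊0.2780/0.0416667⌋ = 6 → g.

MP58vg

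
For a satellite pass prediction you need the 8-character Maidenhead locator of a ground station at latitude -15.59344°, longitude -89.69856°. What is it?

EH54dj67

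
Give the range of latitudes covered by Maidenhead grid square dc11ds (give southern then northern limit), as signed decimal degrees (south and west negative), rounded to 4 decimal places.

Field D=3, C=2: +3·20° lon, +2·10° lat → SW at lon -120°, lat -70°.
Square 1, 1: +1·2° lon, +1·1° lat → SW at lon -118°, lat -69°.
Subsquare d=3, s=18: +3·0.0833333° lon, +18·0.0416667° lat → SW at lon -117.75°, lat -68.25°.
Cell spans 0.0833333° lon × 0.0416667° lat.
south -68.2500, north -68.2083.

-68.2500, -68.2083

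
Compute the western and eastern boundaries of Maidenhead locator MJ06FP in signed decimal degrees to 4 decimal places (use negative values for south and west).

Field M=12, J=9: +12·20° lon, +9·10° lat → SW at lon 60°, lat 0°.
Square 0, 6: +0·2° lon, +6·1° lat → SW at lon 60°, lat 6°.
Subsquare f=5, p=15: +5·0.0833333° lon, +15·0.0416667° lat → SW at lon 60.4167°, lat 6.625°.
Cell spans 0.0833333° lon × 0.0416667° lat.
west 60.4167, east 60.5000.

60.4167, 60.5000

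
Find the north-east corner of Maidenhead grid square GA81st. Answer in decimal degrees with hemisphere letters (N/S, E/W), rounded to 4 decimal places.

88.1667° S, 42.4167° W

Field G=6, A=0: +6·20° lon, +0·10° lat → SW at lon -60°, lat -90°.
Square 8, 1: +8·2° lon, +1·1° lat → SW at lon -44°, lat -89°.
Subsquare s=18, t=19: +18·0.0833333° lon, +19·0.0416667° lat → SW at lon -42.5°, lat -88.2083°.
Cell spans 0.0833333° lon × 0.0416667° lat. NE corner is SW corner plus one full cell.
latitude 88.1667° S, longitude 42.4167° W.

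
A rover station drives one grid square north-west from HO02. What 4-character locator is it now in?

GO93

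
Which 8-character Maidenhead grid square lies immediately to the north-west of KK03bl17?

KK03bl08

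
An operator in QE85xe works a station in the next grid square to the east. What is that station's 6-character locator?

Longitude subsquare x = 23; +1 → 24, wraps to 0 = a, carry into square.
Longitude square 8; +1 → 9.
The latitude characters are unchanged.

QE95ae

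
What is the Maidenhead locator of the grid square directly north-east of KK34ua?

Longitude subsquare u = 20; +1 → 21 = v.
Latitude subsquare a = 0; +1 → 1 = b.

KK34vb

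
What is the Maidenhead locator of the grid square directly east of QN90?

RN00

Longitude square 9; +1 → 10, wraps to 0, carry into field.
Longitude field Q = 16; +1 → 17 = R.
The latitude characters are unchanged.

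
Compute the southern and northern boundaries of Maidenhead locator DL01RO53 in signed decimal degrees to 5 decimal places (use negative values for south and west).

21.59583, 21.60000

Field D=3, L=11: +3·20° lon, +11·10° lat → SW at lon -120°, lat 20°.
Square 0, 1: +0·2° lon, +1·1° lat → SW at lon -120°, lat 21°.
Subsquare r=17, o=14: +17·0.0833333° lon, +14·0.0416667° lat → SW at lon -118.583°, lat 21.5833°.
Extended square 5, 3: +5·0.00833333° lon, +3·0.00416667° lat → SW at lon -118.542°, lat 21.5958°.
Cell spans 0.00833333° lon × 0.00416667° lat.
south 21.59583, north 21.60000.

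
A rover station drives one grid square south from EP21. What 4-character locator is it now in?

EP20

Latitude square 1; −1 → 0.
The longitude characters are unchanged.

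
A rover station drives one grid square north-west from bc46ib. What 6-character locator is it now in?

BC46hc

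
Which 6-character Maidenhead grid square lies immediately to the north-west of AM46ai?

Longitude subsquare a = 0; −1 → -1, wraps to 23 = x, carry into square.
Longitude square 4; −1 → 3.
Latitude subsquare i = 8; +1 → 9 = j.

AM36xj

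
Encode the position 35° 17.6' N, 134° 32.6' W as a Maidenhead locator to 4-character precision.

CM25

Shift to the Maidenhead origin (180°W, 90°S): lon 45.46, lat 125.29.
Field (20°×10°, letters A–R): lon ⌊45.46/20⌋ = 2 → C; lat ⌊125.29/10⌋ = 12 → M.
Square (2°×1°, digits 0–9): lon ⌊5.46/2⌋ = 2; lat ⌊5.29/1⌋ = 5.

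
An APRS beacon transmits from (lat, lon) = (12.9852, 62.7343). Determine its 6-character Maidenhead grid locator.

MK12ix

Shift to the Maidenhead origin (180°W, 90°S): lon 242.7343, lat 102.9852.
Field (20°×10°, letters A–R): 242.7343/20 → 12 → M, 102.9852/10 → 10 → K; chars MK.
Square (2°×1°, digits 0–9): 2.7343/2 → 1, 2.9852/1 → 2; chars 12.
Subsquare (5′×2.5′, letters a–x): 0.7343/0.0833333 → 8 → i, 0.9852/0.0416667 → 23 → x; chars ix.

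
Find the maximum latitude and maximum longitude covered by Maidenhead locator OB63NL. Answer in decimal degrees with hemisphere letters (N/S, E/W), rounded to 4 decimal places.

76.5000° S, 113.1667° E

Field O=14, B=1: +14·20° lon, +1·10° lat → SW at lon 100°, lat -80°.
Square 6, 3: +6·2° lon, +3·1° lat → SW at lon 112°, lat -77°.
Subsquare n=13, l=11: +13·0.0833333° lon, +11·0.0416667° lat → SW at lon 113.083°, lat -76.5417°.
Cell spans 0.0833333° lon × 0.0416667° lat. NE corner is SW corner plus one full cell.
latitude 76.5000° S, longitude 113.1667° E.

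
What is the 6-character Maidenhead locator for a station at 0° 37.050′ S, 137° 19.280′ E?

Add 180° to longitude and 90° to latitude: 317.3213, 89.3825.
Field: 317.3213/20 → 15 → P, 89.3825/10 → 8 → I; chars PI.
Square: 17.3213/2 → 8, 9.3825/1 → 9; chars 89.
Subsquare: 1.3213/0.0833333 → 15 → p, 0.3825/0.0416667 → 9 → j; chars pj.

PI89pj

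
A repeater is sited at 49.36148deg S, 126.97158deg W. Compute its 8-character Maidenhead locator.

CE60mp33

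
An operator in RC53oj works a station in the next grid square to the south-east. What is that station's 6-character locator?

Longitude subsquare o = 14; +1 → 15 = p.
Latitude subsquare j = 9; −1 → 8 = i.

RC53pi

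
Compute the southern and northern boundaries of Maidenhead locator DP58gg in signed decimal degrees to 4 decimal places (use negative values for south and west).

68.2500, 68.2917

Field D=3, P=15: +3·20° lon, +15·10° lat → SW at lon -120°, lat 60°.
Square 5, 8: +5·2° lon, +8·1° lat → SW at lon -110°, lat 68°.
Subsquare g=6, g=6: +6·0.0833333° lon, +6·0.0416667° lat → SW at lon -109.5°, lat 68.25°.
Cell spans 0.0833333° lon × 0.0416667° lat.
south 68.2500, north 68.2917.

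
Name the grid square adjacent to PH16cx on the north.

Latitude subsquare x = 23; +1 → 24, wraps to 0 = a, carry into square.
Latitude square 6; +1 → 7.
The longitude characters are unchanged.

PH17ca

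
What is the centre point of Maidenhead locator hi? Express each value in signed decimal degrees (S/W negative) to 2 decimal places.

Field H=7, I=8: +7·20° lon, +8·10° lat → SW at lon -40°, lat -10°.
Cell spans 20° lon × 10° lat. Centre is SW corner plus half of each.
latitude -5.00, longitude -30.00.

-5.00, -30.00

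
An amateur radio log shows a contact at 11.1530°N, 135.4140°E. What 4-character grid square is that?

Offset from 180°W / 90°S: lon 315.41°, lat 101.15°.
Field (20°×10°, letters A–R): lon ⌊315.41/20⌋ = 15 → P; lat ⌊101.15/10⌋ = 10 → K.
Square (2°×1°, digits 0–9): lon ⌊15.41/2⌋ = 7; lat ⌊1.15/1⌋ = 1.

PK71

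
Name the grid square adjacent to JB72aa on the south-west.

JB61xx

Longitude subsquare a = 0; −1 → -1, wraps to 23 = x, carry into square.
Longitude square 7; −1 → 6.
Latitude subsquare a = 0; −1 → -1, wraps to 23 = x, carry into square.
Latitude square 2; −1 → 1.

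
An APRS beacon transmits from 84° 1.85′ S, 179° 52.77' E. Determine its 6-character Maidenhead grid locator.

Offset from 180°W / 90°S: lon 359.8795°, lat 5.9692°.
Field (20°×10°, letters A–R): lon ⌊359.8795/20⌋ = 17 → R; lat ⌊5.9692/10⌋ = 0 → A.
Square (2°×1°, digits 0–9): lon ⌊19.8795/2⌋ = 9; lat ⌊5.9692/1⌋ = 5.
Subsquare (5′×2.5′, letters a–x): lon ⌊1.8795/0.0833333⌋ = 22 → w; lat ⌊0.9692/0.0416667⌋ = 23 → x.

RA95wx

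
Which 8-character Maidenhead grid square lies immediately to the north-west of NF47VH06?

Longitude extended square 0; −1 → -1, wraps to 9, carry into subsquare.
Longitude subsquare v = 21; −1 → 20 = u.
Latitude extended square 6; +1 → 7.

NF47uh97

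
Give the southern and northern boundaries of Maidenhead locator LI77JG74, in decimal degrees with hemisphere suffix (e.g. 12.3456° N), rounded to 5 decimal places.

2.73333° S, 2.72917° S

Field L=11, I=8: +11·20° lon, +8·10° lat → SW at lon 40°, lat -10°.
Square 7, 7: +7·2° lon, +7·1° lat → SW at lon 54°, lat -3°.
Subsquare j=9, g=6: +9·0.0833333° lon, +6·0.0416667° lat → SW at lon 54.75°, lat -2.75°.
Extended square 7, 4: +7·0.00833333° lon, +4·0.00416667° lat → SW at lon 54.8083°, lat -2.73333°.
Cell spans 0.00833333° lon × 0.00416667° lat.
south 2.73333° S, north 2.72917° S.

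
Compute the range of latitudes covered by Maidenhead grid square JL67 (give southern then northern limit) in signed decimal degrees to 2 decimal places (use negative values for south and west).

27.00, 28.00

Field J=9, L=11: +9·20° lon, +11·10° lat → SW at lon 0°, lat 20°.
Square 6, 7: +6·2° lon, +7·1° lat → SW at lon 12°, lat 27°.
Cell spans 2° lon × 1° lat.
south 27.00, north 28.00.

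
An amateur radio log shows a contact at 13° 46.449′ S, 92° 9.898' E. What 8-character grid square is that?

Shift to the Maidenhead origin (180°W, 90°S): lon 272.16497, lat 76.22585.
Field: 272.16497/20 → 13 → N, 76.22585/10 → 7 → H; chars NH.
Square: 12.16497/2 → 6, 6.22585/1 → 6; chars 66.
Subsquare: 0.16497/0.0833333 → 1 → b, 0.22585/0.0416667 → 5 → f; chars bf.
Extended square: 0.08163/0.00833333 → 9, 0.01752/0.00416667 → 4; chars 94.

NH66bf94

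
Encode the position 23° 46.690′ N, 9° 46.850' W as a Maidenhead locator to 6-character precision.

Offset from 180°W / 90°S: lon 170.2192°, lat 113.7782°.
Field: 170.2192/20 → 8 → I, 113.7782/10 → 11 → L; chars IL.
Square: 10.2192/2 → 5, 3.7782/1 → 3; chars 53.
Subsquare: 0.2192/0.0833333 → 2 → c, 0.7782/0.0416667 → 18 → s; chars cs.

IL53cs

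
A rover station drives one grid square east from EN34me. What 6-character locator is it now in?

EN34ne

Longitude subsquare m = 12; +1 → 13 = n.
The latitude characters are unchanged.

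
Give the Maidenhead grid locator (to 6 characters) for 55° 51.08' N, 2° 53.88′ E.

JO15ku

Shift to the Maidenhead origin (180°W, 90°S): lon 182.8980, lat 145.8513.
Field: lon ⌊182.8980/20⌋ = 9 → J; lat ⌊145.8513/10⌋ = 14 → O.
Square: lon ⌊2.8980/2⌋ = 1; lat ⌊5.8513/1⌋ = 5.
Subsquare: lon ⌊0.8980/0.0833333⌋ = 10 → k; lat ⌊0.8513/0.0416667⌋ = 20 → u.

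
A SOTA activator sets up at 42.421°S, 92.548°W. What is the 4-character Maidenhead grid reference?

EE37

Add 180° to longitude and 90° to latitude: 87.45, 47.58.
Field: lon ⌊87.45/20⌋ = 4 → E; lat ⌊47.58/10⌋ = 4 → E.
Square: lon ⌊7.45/2⌋ = 3; lat ⌊7.58/1⌋ = 7.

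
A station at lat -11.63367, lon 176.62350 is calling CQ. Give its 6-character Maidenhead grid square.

RH88hi

Offset from 180°W / 90°S: lon 356.6235°, lat 78.3663°.
Field: lon ⌊356.6235/20⌋ = 17 → R; lat ⌊78.3663/10⌋ = 7 → H.
Square: lon ⌊16.6235/2⌋ = 8; lat ⌊8.3663/1⌋ = 8.
Subsquare: lon ⌊0.6235/0.0833333⌋ = 7 → h; lat ⌊0.3663/0.0416667⌋ = 8 → i.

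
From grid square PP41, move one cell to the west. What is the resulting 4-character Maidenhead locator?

Longitude square 4; −1 → 3.
The latitude characters are unchanged.

PP31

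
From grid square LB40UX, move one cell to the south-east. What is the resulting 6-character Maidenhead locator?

LB40vw

Longitude subsquare u = 20; +1 → 21 = v.
Latitude subsquare x = 23; −1 → 22 = w.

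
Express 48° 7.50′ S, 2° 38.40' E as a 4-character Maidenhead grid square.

Add 180° to longitude and 90° to latitude: 182.64, 41.88.
Field: 182.64/20 → 9 → J, 41.88/10 → 4 → E; chars JE.
Square: 2.64/2 → 1, 1.88/1 → 1; chars 11.

JE11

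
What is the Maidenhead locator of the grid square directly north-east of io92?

Longitude square 9; +1 → 10, wraps to 0, carry into field.
Longitude field I = 8; +1 → 9 = J.
Latitude square 2; +1 → 3.

JO03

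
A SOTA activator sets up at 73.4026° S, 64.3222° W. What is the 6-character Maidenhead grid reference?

FB76uo

Shift to the Maidenhead origin (180°W, 90°S): lon 115.6778, lat 16.5974.
Field: lon ⌊115.6778/20⌋ = 5 → F; lat ⌊16.5974/10⌋ = 1 → B.
Square: lon ⌊15.6778/2⌋ = 7; lat ⌊6.5974/1⌋ = 6.
Subsquare: lon ⌊1.6778/0.0833333⌋ = 20 → u; lat ⌊0.5974/0.0416667⌋ = 14 → o.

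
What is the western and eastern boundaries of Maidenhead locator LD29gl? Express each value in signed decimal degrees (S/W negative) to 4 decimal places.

Field L=11, D=3: +11·20° lon, +3·10° lat → SW at lon 40°, lat -60°.
Square 2, 9: +2·2° lon, +9·1° lat → SW at lon 44°, lat -51°.
Subsquare g=6, l=11: +6·0.0833333° lon, +11·0.0416667° lat → SW at lon 44.5°, lat -50.5417°.
Cell spans 0.0833333° lon × 0.0416667° lat.
west 44.5000, east 44.5833.

44.5000, 44.5833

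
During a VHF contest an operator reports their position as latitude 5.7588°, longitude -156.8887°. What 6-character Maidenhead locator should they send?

BJ15ns

Offset from 180°W / 90°S: lon 23.1113°, lat 95.7588°.
Field: 23.1113/20 → 1 → B, 95.7588/10 → 9 → J; chars BJ.
Square: 3.1113/2 → 1, 5.7588/1 → 5; chars 15.
Subsquare: 1.1113/0.0833333 → 13 → n, 0.7588/0.0416667 → 18 → s; chars ns.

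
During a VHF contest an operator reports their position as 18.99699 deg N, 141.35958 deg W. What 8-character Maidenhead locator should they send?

BK98hx69

Offset from 180°W / 90°S: lon 38.64042°, lat 108.99699°.
Field (20°×10°, letters A–R): lon ⌊38.64042/20⌋ = 1 → B; lat ⌊108.99699/10⌋ = 10 → K.
Square (2°×1°, digits 0–9): lon ⌊18.64042/2⌋ = 9; lat ⌊8.99699/1⌋ = 8.
Subsquare (5′×2.5′, letters a–x): lon ⌊0.64042/0.0833333⌋ = 7 → h; lat ⌊0.99699/0.0416667⌋ = 23 → x.
Extended square (30″×15″, digits 0–9): lon ⌊0.05709/0.00833333⌋ = 6; lat ⌊0.03866/0.00416667⌋ = 9.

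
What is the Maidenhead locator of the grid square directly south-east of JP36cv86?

JP36cv95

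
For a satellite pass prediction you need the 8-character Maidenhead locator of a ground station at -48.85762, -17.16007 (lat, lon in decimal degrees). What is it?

IE11kd04

Add 180° to longitude and 90° to latitude: 162.83993, 41.14238.
Field (20°×10°, letters A–R): lon ⌊162.83993/20⌋ = 8 → I; lat ⌊41.14238/10⌋ = 4 → E.
Square (2°×1°, digits 0–9): lon ⌊2.83993/2⌋ = 1; lat ⌊1.14238/1⌋ = 1.
Subsquare (5′×2.5′, letters a–x): lon ⌊0.83993/0.0833333⌋ = 10 → k; lat ⌊0.14238/0.0416667⌋ = 3 → d.
Extended square (30″×15″, digits 0–9): lon ⌊0.00660/0.00833333⌋ = 0; lat ⌊0.01738/0.00416667⌋ = 4.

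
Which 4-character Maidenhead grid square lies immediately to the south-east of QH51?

QH60

Longitude square 5; +1 → 6.
Latitude square 1; −1 → 0.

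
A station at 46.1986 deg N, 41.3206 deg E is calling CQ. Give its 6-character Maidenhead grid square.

Offset from 180°W / 90°S: lon 221.3206°, lat 136.1986°.
Field: 221.3206/20 → 11 → L, 136.1986/10 → 13 → N; chars LN.
Square: 1.3206/2 → 0, 6.1986/1 → 6; chars 06.
Subsquare: 1.3206/0.0833333 → 15 → p, 0.1986/0.0416667 → 4 → e; chars pe.

LN06pe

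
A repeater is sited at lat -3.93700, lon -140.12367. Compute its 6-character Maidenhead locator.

BI96wb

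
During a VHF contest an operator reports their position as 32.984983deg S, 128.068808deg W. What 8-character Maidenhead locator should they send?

Shift to the Maidenhead origin (180°W, 90°S): lon 51.93119, lat 57.01502.
Field (20°×10°, letters A–R): 51.93119/20 → 2 → C, 57.01502/10 → 5 → F; chars CF.
Square (2°×1°, digits 0–9): 11.93119/2 → 5, 7.01502/1 → 7; chars 57.
Subsquare (5′×2.5′, letters a–x): 1.93119/0.0833333 → 23 → x, 0.01502/0.0416667 → 0 → a; chars xa.
Extended square (30″×15″, digits 0–9): 0.01453/0.00833333 → 1, 0.01502/0.00416667 → 3; chars 13.

CF57xa13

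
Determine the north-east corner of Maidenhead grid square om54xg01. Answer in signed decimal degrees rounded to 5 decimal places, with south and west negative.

34.25833, 111.92500

Field O=14, M=12: +14·20° lon, +12·10° lat → SW at lon 100°, lat 30°.
Square 5, 4: +5·2° lon, +4·1° lat → SW at lon 110°, lat 34°.
Subsquare x=23, g=6: +23·0.0833333° lon, +6·0.0416667° lat → SW at lon 111.917°, lat 34.25°.
Extended square 0, 1: +0·0.00833333° lon, +1·0.00416667° lat → SW at lon 111.917°, lat 34.2542°.
Cell spans 0.00833333° lon × 0.00416667° lat. NE corner is SW corner plus one full cell.
latitude 34.25833, longitude 111.92500.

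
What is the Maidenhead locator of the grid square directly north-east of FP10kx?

FP11la

Longitude subsquare k = 10; +1 → 11 = l.
Latitude subsquare x = 23; +1 → 24, wraps to 0 = a, carry into square.
Latitude square 0; +1 → 1.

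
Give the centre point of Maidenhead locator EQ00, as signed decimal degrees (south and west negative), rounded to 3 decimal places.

Field E=4, Q=16: +4·20° lon, +16·10° lat → SW at lon -100°, lat 70°.
Square 0, 0: +0·2° lon, +0·1° lat → SW at lon -100°, lat 70°.
Cell spans 2° lon × 1° lat. Centre is SW corner plus half of each.
latitude 70.500, longitude -99.000.

70.500, -99.000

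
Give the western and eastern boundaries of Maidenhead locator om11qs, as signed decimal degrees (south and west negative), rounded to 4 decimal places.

103.3333, 103.4167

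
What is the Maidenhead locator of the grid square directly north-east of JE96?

KE07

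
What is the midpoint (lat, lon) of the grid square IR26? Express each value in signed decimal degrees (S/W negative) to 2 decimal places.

Field I=8, R=17: +8·20° lon, +17·10° lat → SW at lon -20°, lat 80°.
Square 2, 6: +2·2° lon, +6·1° lat → SW at lon -16°, lat 86°.
Cell spans 2° lon × 1° lat. Centre is SW corner plus half of each.
latitude 86.50, longitude -15.00.

86.50, -15.00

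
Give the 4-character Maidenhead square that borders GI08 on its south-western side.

FI97

Longitude square 0; −1 → -1, wraps to 9, carry into field.
Longitude field G = 6; −1 → 5 = F.
Latitude square 8; −1 → 7.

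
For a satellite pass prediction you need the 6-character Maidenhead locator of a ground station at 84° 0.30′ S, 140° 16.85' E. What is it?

Add 180° to longitude and 90° to latitude: 320.2808, 5.9950.
Field: lon ⌊320.2808/20⌋ = 16 → Q; lat ⌊5.9950/10⌋ = 0 → A.
Square: lon ⌊0.2808/2⌋ = 0; lat ⌊5.9950/1⌋ = 5.
Subsquare: lon ⌊0.2808/0.0833333⌋ = 3 → d; lat ⌊0.9950/0.0416667⌋ = 23 → x.

QA05dx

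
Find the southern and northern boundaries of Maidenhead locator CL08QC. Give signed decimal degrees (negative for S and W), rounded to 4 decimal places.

28.0833, 28.1250

Field C=2, L=11: +2·20° lon, +11·10° lat → SW at lon -140°, lat 20°.
Square 0, 8: +0·2° lon, +8·1° lat → SW at lon -140°, lat 28°.
Subsquare q=16, c=2: +16·0.0833333° lon, +2·0.0416667° lat → SW at lon -138.667°, lat 28.0833°.
Cell spans 0.0833333° lon × 0.0416667° lat.
south 28.0833, north 28.1250.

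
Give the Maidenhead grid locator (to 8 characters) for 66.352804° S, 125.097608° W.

Offset from 180°W / 90°S: lon 54.90239°, lat 23.64720°.
Field: lon ⌊54.90239/20⌋ = 2 → C; lat ⌊23.64720/10⌋ = 2 → C.
Square: lon ⌊14.90239/2⌋ = 7; lat ⌊3.64720/1⌋ = 3.
Subsquare: lon ⌊0.90239/0.0833333⌋ = 10 → k; lat ⌊0.64720/0.0416667⌋ = 15 → p.
Extended square: lon ⌊0.06906/0.00833333⌋ = 8; lat ⌊0.02220/0.00416667⌋ = 5.

CC73kp85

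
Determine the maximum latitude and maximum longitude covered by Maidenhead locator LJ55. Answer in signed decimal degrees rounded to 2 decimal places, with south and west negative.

6.00, 52.00

Field L=11, J=9: +11·20° lon, +9·10° lat → SW at lon 40°, lat 0°.
Square 5, 5: +5·2° lon, +5·1° lat → SW at lon 50°, lat 5°.
Cell spans 2° lon × 1° lat. NE corner is SW corner plus one full cell.
latitude 6.00, longitude 52.00.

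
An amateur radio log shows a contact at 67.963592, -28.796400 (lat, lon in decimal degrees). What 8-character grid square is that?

HP57ox41

Offset from 180°W / 90°S: lon 151.20360°, lat 157.96359°.
Field: lon ⌊151.20360/20⌋ = 7 → H; lat ⌊157.96359/10⌋ = 15 → P.
Square: lon ⌊11.20360/2⌋ = 5; lat ⌊7.96359/1⌋ = 7.
Subsquare: lon ⌊1.20360/0.0833333⌋ = 14 → o; lat ⌊0.96359/0.0416667⌋ = 23 → x.
Extended square: lon ⌊0.03693/0.00833333⌋ = 4; lat ⌊0.00526/0.00416667⌋ = 1.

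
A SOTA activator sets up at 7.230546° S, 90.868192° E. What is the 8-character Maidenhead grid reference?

NI52ks44

Offset from 180°W / 90°S: lon 270.86819°, lat 82.76945°.
Field: lon ⌊270.86819/20⌋ = 13 → N; lat ⌊82.76945/10⌋ = 8 → I.
Square: lon ⌊10.86819/2⌋ = 5; lat ⌊2.76945/1⌋ = 2.
Subsquare: lon ⌊0.86819/0.0833333⌋ = 10 → k; lat ⌊0.76945/0.0416667⌋ = 18 → s.
Extended square: lon ⌊0.03486/0.00833333⌋ = 4; lat ⌊0.01945/0.00416667⌋ = 4.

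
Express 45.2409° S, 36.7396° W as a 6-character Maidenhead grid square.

HE14ps

Add 180° to longitude and 90° to latitude: 143.2604, 44.7591.
Field: 143.2604/20 → 7 → H, 44.7591/10 → 4 → E; chars HE.
Square: 3.2604/2 → 1, 4.7591/1 → 4; chars 14.
Subsquare: 1.2604/0.0833333 → 15 → p, 0.7591/0.0416667 → 18 → s; chars ps.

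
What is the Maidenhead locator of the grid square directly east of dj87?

Longitude square 8; +1 → 9.
The latitude characters are unchanged.

DJ97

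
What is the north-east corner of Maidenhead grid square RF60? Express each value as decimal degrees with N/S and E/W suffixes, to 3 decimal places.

Field R=17, F=5: +17·20° lon, +5·10° lat → SW at lon 160°, lat -40°.
Square 6, 0: +6·2° lon, +0·1° lat → SW at lon 172°, lat -40°.
Cell spans 2° lon × 1° lat. NE corner is SW corner plus one full cell.
latitude 39.000° S, longitude 174.000° E.

39.000° S, 174.000° E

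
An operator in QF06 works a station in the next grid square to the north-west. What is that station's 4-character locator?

PF97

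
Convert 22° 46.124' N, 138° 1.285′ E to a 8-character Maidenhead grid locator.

PL92as24

Shift to the Maidenhead origin (180°W, 90°S): lon 318.02142, lat 112.76873.
Field: 318.02142/20 → 15 → P, 112.76873/10 → 11 → L; chars PL.
Square: 18.02142/2 → 9, 2.76873/1 → 2; chars 92.
Subsquare: 0.02142/0.0833333 → 0 → a, 0.76873/0.0416667 → 18 → s; chars as.
Extended square: 0.02142/0.00833333 → 2, 0.01873/0.00416667 → 4; chars 24.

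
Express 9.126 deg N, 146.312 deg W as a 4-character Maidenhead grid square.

BJ69

Offset from 180°W / 90°S: lon 33.69°, lat 99.13°.
Field: lon ⌊33.69/20⌋ = 1 → B; lat ⌊99.13/10⌋ = 9 → J.
Square: lon ⌊13.69/2⌋ = 6; lat ⌊9.13/1⌋ = 9.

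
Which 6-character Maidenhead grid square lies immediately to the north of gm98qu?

Latitude subsquare u = 20; +1 → 21 = v.
The longitude characters are unchanged.

GM98qv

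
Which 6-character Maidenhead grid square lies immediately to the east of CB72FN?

Longitude subsquare f = 5; +1 → 6 = g.
The latitude characters are unchanged.

CB72gn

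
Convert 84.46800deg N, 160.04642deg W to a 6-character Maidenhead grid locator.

Add 180° to longitude and 90° to latitude: 19.9536, 174.4680.
Field: lon ⌊19.9536/20⌋ = 0 → A; lat ⌊174.4680/10⌋ = 17 → R.
Square: lon ⌊19.9536/2⌋ = 9; lat ⌊4.4680/1⌋ = 4.
Subsquare: lon ⌊1.9536/0.0833333⌋ = 23 → x; lat ⌊0.4680/0.0416667⌋ = 11 → l.

AR94xl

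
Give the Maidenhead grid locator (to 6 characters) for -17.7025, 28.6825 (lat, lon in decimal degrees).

KH42ih

Add 180° to longitude and 90° to latitude: 208.6825, 72.2975.
Field: lon ⌊208.6825/20⌋ = 10 → K; lat ⌊72.2975/10⌋ = 7 → H.
Square: lon ⌊8.6825/2⌋ = 4; lat ⌊2.2975/1⌋ = 2.
Subsquare: lon ⌊0.6825/0.0833333⌋ = 8 → i; lat ⌊0.2975/0.0416667⌋ = 7 → h.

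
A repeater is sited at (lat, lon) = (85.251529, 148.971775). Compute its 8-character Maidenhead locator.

Shift to the Maidenhead origin (180°W, 90°S): lon 328.97177, lat 175.25153.
Field: 328.97177/20 → 16 → Q, 175.25153/10 → 17 → R; chars QR.
Square: 8.97177/2 → 4, 5.25153/1 → 5; chars 45.
Subsquare: 0.97177/0.0833333 → 11 → l, 0.25153/0.0416667 → 6 → g; chars lg.
Extended square: 0.05511/0.00833333 → 6, 0.00153/0.00416667 → 0; chars 60.

QR45lg60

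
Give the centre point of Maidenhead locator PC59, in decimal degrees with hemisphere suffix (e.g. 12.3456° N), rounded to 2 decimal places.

Field P=15, C=2: +15·20° lon, +2·10° lat → SW at lon 120°, lat -70°.
Square 5, 9: +5·2° lon, +9·1° lat → SW at lon 130°, lat -61°.
Cell spans 2° lon × 1° lat. Centre is SW corner plus half of each.
latitude 60.50° S, longitude 131.00° E.

60.50° S, 131.00° E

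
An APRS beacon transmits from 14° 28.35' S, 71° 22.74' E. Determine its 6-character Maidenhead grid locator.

MH55qm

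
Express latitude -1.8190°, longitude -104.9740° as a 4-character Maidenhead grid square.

Add 180° to longitude and 90° to latitude: 75.03, 88.18.
Field: lon ⌊75.03/20⌋ = 3 → D; lat ⌊88.18/10⌋ = 8 → I.
Square: lon ⌊15.03/2⌋ = 7; lat ⌊8.18/1⌋ = 8.

DI78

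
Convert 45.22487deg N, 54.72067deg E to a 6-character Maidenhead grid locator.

LN75if

Shift to the Maidenhead origin (180°W, 90°S): lon 234.7207, lat 135.2249.
Field: 234.7207/20 → 11 → L, 135.2249/10 → 13 → N; chars LN.
Square: 14.7207/2 → 7, 5.2249/1 → 5; chars 75.
Subsquare: 0.7207/0.0833333 → 8 → i, 0.2249/0.0416667 → 5 → f; chars if.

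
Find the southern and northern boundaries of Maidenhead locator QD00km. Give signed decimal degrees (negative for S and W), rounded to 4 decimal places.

Field Q=16, D=3: +16·20° lon, +3·10° lat → SW at lon 140°, lat -60°.
Square 0, 0: +0·2° lon, +0·1° lat → SW at lon 140°, lat -60°.
Subsquare k=10, m=12: +10·0.0833333° lon, +12·0.0416667° lat → SW at lon 140.833°, lat -59.5°.
Cell spans 0.0833333° lon × 0.0416667° lat.
south -59.5000, north -59.4583.

-59.5000, -59.4583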